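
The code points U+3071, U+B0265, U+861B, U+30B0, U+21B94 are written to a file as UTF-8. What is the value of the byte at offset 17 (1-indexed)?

1-indexed offset 17 is 0-indexed offset 16.
U+3071 → 3-byte form E3 81 B1 at offsets 0–2.
U+B0265 → 4-byte form F2 B0 89 A5 at offsets 3–6.
U+861B → 3-byte form E8 98 9B at offsets 7–9.
U+30B0 → 3-byte form E3 82 B0 at offsets 10–12.
U+21B94 → 4-byte form F0 A1 AE 94 at offsets 13–16.
Offset 16 falls in char 5's range; it's byte 4 of F0 A1 AE 94 = 0x94.

0x94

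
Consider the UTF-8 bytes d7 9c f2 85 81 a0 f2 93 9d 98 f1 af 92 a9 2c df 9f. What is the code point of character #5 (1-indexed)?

U+002C

Offset 0: leading byte 0xD7 = 11010111 → 2-byte char #1 = D7 9C.
Offset 2: leading byte 0xF2 = 11110010 → 4-byte char #2 = F2 85 81 A0.
Offset 6: leading byte 0xF2 = 11110010 → 4-byte char #3 = F2 93 9D 98.
Offset 10: leading byte 0xF1 = 11110001 → 4-byte char #4 = F1 AF 92 A9.
Offset 14: leading byte 0x2C = 00101100 → 1-byte char #5 = 2C.
Leading byte 0x2C = 00101100 matches 0xxxxxxx → 1-byte sequence.
Byte 1: 0x2C = 00101100, payload 0101100 (7 bits).
Concatenate: 0101100 = 0x2C (7 bits → U+002C).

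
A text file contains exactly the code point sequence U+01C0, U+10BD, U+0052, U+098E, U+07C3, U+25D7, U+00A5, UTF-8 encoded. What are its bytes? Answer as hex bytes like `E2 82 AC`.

U+01C0: 2-byte form → C7 80.
U+10BD: 3-byte form → E1 82 BD.
U+0052: 1-byte form → 52.
U+098E: 3-byte form → E0 A6 8E.
U+07C3: 2-byte form → DF 83.
U+25D7: 3-byte form → E2 97 97.
U+00A5: 2-byte form → C2 A5.
Concatenated (16 bytes): C7 80 E1 82 BD 52 E0 A6 8E DF 83 E2 97 97 C2 A5.

C7 80 E1 82 BD 52 E0 A6 8E DF 83 E2 97 97 C2 A5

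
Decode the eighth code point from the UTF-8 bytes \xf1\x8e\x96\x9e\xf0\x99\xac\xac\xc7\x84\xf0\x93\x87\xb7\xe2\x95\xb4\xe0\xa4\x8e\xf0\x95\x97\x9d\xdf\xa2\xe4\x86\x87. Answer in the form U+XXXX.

Offset 0: leading byte 0xF1 = 11110001 → 4-byte char #1 = F1 8E 96 9E.
Offset 4: leading byte 0xF0 = 11110000 → 4-byte char #2 = F0 99 AC AC.
Offset 8: leading byte 0xC7 = 11000111 → 2-byte char #3 = C7 84.
Offset 10: leading byte 0xF0 = 11110000 → 4-byte char #4 = F0 93 87 B7.
Offset 14: leading byte 0xE2 = 11100010 → 3-byte char #5 = E2 95 B4.
Offset 17: leading byte 0xE0 = 11100000 → 3-byte char #6 = E0 A4 8E.
Offset 20: leading byte 0xF0 = 11110000 → 4-byte char #7 = F0 95 97 9D.
Offset 24: leading byte 0xDF = 11011111 → 2-byte char #8 = DF A2.
Leading byte 0xDF = 11011111 matches 110xxxxx → 2-byte sequence.
Byte 1: 0xDF = 11011111, payload 11111 (5 bits).
Byte 2: 0xA2 = 10100010 (10xxxxxx ✓), payload 100010.
Concatenate: 11111100010 = 0x7E2 (11 bits → U+07E2).

U+07E2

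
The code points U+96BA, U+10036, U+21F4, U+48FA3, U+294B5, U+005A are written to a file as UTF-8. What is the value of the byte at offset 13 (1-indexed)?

1-indexed offset 13 is 0-indexed offset 12.
U+96BA → 3-byte form E9 9A BA at offsets 0–2.
U+10036 → 4-byte form F0 90 80 B6 at offsets 3–6.
U+21F4 → 3-byte form E2 87 B4 at offsets 7–9.
U+48FA3 → 4-byte form F1 88 BE A3 at offsets 10–13.
Offset 12 falls in char 4's range; it's byte 3 of F1 88 BE A3 = 0xBE.

0xBE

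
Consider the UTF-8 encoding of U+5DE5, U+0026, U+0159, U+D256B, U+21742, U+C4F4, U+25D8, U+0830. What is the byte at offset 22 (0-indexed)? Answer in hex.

0xB0

U+5DE5 → 3-byte form E5 B7 A5 at offsets 0–2.
U+0026 → 1-byte form 26 at offsets 3–3.
U+0159 → 2-byte form C5 99 at offsets 4–5.
U+D256B → 4-byte form F3 92 95 AB at offsets 6–9.
U+21742 → 4-byte form F0 A1 9D 82 at offsets 10–13.
U+C4F4 → 3-byte form EC 93 B4 at offsets 14–16.
U+25D8 → 3-byte form E2 97 98 at offsets 17–19.
U+0830 → 3-byte form E0 A0 B0 at offsets 20–22.
Offset 22 falls in char 8's range; it's byte 3 of E0 A0 B0 = 0xB0.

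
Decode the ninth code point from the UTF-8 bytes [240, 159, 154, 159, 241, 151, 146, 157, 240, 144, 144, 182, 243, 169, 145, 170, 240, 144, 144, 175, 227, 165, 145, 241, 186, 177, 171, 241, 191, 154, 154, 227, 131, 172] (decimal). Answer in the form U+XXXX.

Offset 0: leading byte 0xF0 = 11110000 → 4-byte char #1 = F0 9F 9A 9F.
Offset 4: leading byte 0xF1 = 11110001 → 4-byte char #2 = F1 97 92 9D.
Offset 8: leading byte 0xF0 = 11110000 → 4-byte char #3 = F0 90 90 B6.
Offset 12: leading byte 0xF3 = 11110011 → 4-byte char #4 = F3 A9 91 AA.
Offset 16: leading byte 0xF0 = 11110000 → 4-byte char #5 = F0 90 90 AF.
Offset 20: leading byte 0xE3 = 11100011 → 3-byte char #6 = E3 A5 91.
Offset 23: leading byte 0xF1 = 11110001 → 4-byte char #7 = F1 BA B1 AB.
Offset 27: leading byte 0xF1 = 11110001 → 4-byte char #8 = F1 BF 9A 9A.
Offset 31: leading byte 0xE3 = 11100011 → 3-byte char #9 = E3 83 AC.
Leading byte 0xE3 = 11100011 matches 1110xxxx → 3-byte sequence.
Byte 1: 0xE3 = 11100011, payload 0011 (4 bits).
Byte 2: 0x83 = 10000011 (10xxxxxx ✓), payload 000011.
Byte 3: 0xAC = 10101100 (10xxxxxx ✓), payload 101100.
Concatenate: 0011000011101100 = 0x30EC (16 bits → U+30EC).

U+30EC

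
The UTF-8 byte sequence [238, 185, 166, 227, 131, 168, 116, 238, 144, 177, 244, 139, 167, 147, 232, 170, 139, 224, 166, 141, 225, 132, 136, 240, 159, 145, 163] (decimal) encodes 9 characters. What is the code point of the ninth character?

Offset 0: leading byte 0xEE = 11101110 → 3-byte char #1 = EE B9 A6.
Offset 3: leading byte 0xE3 = 11100011 → 3-byte char #2 = E3 83 A8.
Offset 6: leading byte 0x74 = 01110100 → 1-byte char #3 = 74.
Offset 7: leading byte 0xEE = 11101110 → 3-byte char #4 = EE 90 B1.
Offset 10: leading byte 0xF4 = 11110100 → 4-byte char #5 = F4 8B A7 93.
Offset 14: leading byte 0xE8 = 11101000 → 3-byte char #6 = E8 AA 8B.
Offset 17: leading byte 0xE0 = 11100000 → 3-byte char #7 = E0 A6 8D.
Offset 20: leading byte 0xE1 = 11100001 → 3-byte char #8 = E1 84 88.
Offset 23: leading byte 0xF0 = 11110000 → 4-byte char #9 = F0 9F 91 A3.
Leading byte 0xF0 = 11110000 matches 11110xxx → 4-byte sequence.
Byte 1: 0xF0 = 11110000, payload 000 (3 bits).
Byte 2: 0x9F = 10011111 (10xxxxxx ✓), payload 011111.
Byte 3: 0x91 = 10010001 (10xxxxxx ✓), payload 010001.
Byte 4: 0xA3 = 10100011 (10xxxxxx ✓), payload 100011.
Concatenate: 000011111010001100011 = 0x1F463 (21 bits → U+1F463).

U+1F463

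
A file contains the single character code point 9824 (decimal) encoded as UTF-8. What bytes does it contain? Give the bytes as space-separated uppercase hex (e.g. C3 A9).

E2 99 A0

U+2660 = 0x2660 = 9824 decimal. In range U+0800–U+FFFF → 3-byte form: 1110xxxx 10xxxxxx 10xxxxxx.
Binary (16 bits): 0010011001100000.
Split 4+6+6: 0010 | 011001 | 100000.
Byte 1: 11100010 = 0xE2.
Byte 2: 10011001 = 0x99.
Byte 3: 10100000 = 0xA0.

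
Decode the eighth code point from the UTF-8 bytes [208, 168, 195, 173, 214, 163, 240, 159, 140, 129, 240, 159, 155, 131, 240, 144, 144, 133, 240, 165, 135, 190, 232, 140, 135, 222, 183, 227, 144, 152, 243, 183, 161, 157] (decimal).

Offset 0: leading byte 0xD0 = 11010000 → 2-byte char #1 = D0 A8.
Offset 2: leading byte 0xC3 = 11000011 → 2-byte char #2 = C3 AD.
Offset 4: leading byte 0xD6 = 11010110 → 2-byte char #3 = D6 A3.
Offset 6: leading byte 0xF0 = 11110000 → 4-byte char #4 = F0 9F 8C 81.
Offset 10: leading byte 0xF0 = 11110000 → 4-byte char #5 = F0 9F 9B 83.
Offset 14: leading byte 0xF0 = 11110000 → 4-byte char #6 = F0 90 90 85.
Offset 18: leading byte 0xF0 = 11110000 → 4-byte char #7 = F0 A5 87 BE.
Offset 22: leading byte 0xE8 = 11101000 → 3-byte char #8 = E8 8C 87.
Leading byte 0xE8 = 11101000 matches 1110xxxx → 3-byte sequence.
Byte 1: 0xE8 = 11101000, payload 1000 (4 bits).
Byte 2: 0x8C = 10001100 (10xxxxxx ✓), payload 001100.
Byte 3: 0x87 = 10000111 (10xxxxxx ✓), payload 000111.
Concatenate: 1000001100000111 = 0x8307 (16 bits → U+8307).

U+8307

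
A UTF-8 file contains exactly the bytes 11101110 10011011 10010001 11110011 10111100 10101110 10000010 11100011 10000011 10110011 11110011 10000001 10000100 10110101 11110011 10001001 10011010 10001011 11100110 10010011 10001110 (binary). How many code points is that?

6

Byte at offset 0: 0xEE = 11101110 → 3-byte char (#1). Advance 3.
Byte at offset 3: 0xF3 = 11110011 → 4-byte char (#2). Advance 4.
Byte at offset 7: 0xE3 = 11100011 → 3-byte char (#3). Advance 3.
Byte at offset 10: 0xF3 = 11110011 → 4-byte char (#4). Advance 4.
Byte at offset 14: 0xF3 = 11110011 → 4-byte char (#5). Advance 4.
Byte at offset 18: 0xE6 = 11100110 → 3-byte char (#6). Advance 3.
Reached end at offset 21 after 6 code points.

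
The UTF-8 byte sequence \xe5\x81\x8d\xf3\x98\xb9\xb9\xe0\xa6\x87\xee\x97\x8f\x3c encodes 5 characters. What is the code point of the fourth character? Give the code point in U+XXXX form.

Offset 0: leading byte 0xE5 = 11100101 → 3-byte char #1 = E5 81 8D.
Offset 3: leading byte 0xF3 = 11110011 → 4-byte char #2 = F3 98 B9 B9.
Offset 7: leading byte 0xE0 = 11100000 → 3-byte char #3 = E0 A6 87.
Offset 10: leading byte 0xEE = 11101110 → 3-byte char #4 = EE 97 8F.
Leading byte 0xEE = 11101110 matches 1110xxxx → 3-byte sequence.
Byte 1: 0xEE = 11101110, payload 1110 (4 bits).
Byte 2: 0x97 = 10010111 (10xxxxxx ✓), payload 010111.
Byte 3: 0x8F = 10001111 (10xxxxxx ✓), payload 001111.
Concatenate: 1110010111001111 = 0xE5CF (16 bits → U+E5CF).

U+E5CF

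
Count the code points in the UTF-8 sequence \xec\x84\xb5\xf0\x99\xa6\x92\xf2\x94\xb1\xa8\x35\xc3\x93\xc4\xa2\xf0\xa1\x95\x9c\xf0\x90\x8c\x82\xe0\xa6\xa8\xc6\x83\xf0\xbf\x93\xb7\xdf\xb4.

Byte at offset 0: 0xEC = 11101100 → 3-byte char (#1). Advance 3.
Byte at offset 3: 0xF0 = 11110000 → 4-byte char (#2). Advance 4.
Byte at offset 7: 0xF2 = 11110010 → 4-byte char (#3). Advance 4.
Byte at offset 11: 0x35 = 00110101 → 1-byte char (#4). Advance 1.
Byte at offset 12: 0xC3 = 11000011 → 2-byte char (#5). Advance 2.
Byte at offset 14: 0xC4 = 11000100 → 2-byte char (#6). Advance 2.
Byte at offset 16: 0xF0 = 11110000 → 4-byte char (#7). Advance 4.
Byte at offset 20: 0xF0 = 11110000 → 4-byte char (#8). Advance 4.
Byte at offset 24: 0xE0 = 11100000 → 3-byte char (#9). Advance 3.
Byte at offset 27: 0xC6 = 11000110 → 2-byte char (#10). Advance 2.
Byte at offset 29: 0xF0 = 11110000 → 4-byte char (#11). Advance 4.
Byte at offset 33: 0xDF = 11011111 → 2-byte char (#12). Advance 2.
Reached end at offset 35 after 12 code points.

12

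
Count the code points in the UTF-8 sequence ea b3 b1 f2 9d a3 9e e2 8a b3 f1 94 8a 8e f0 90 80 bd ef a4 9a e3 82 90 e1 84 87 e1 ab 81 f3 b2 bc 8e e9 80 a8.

11

Byte at offset 0: 0xEA = 11101010 → 3-byte char (#1). Advance 3.
Byte at offset 3: 0xF2 = 11110010 → 4-byte char (#2). Advance 4.
Byte at offset 7: 0xE2 = 11100010 → 3-byte char (#3). Advance 3.
Byte at offset 10: 0xF1 = 11110001 → 4-byte char (#4). Advance 4.
Byte at offset 14: 0xF0 = 11110000 → 4-byte char (#5). Advance 4.
Byte at offset 18: 0xEF = 11101111 → 3-byte char (#6). Advance 3.
Byte at offset 21: 0xE3 = 11100011 → 3-byte char (#7). Advance 3.
Byte at offset 24: 0xE1 = 11100001 → 3-byte char (#8). Advance 3.
Byte at offset 27: 0xE1 = 11100001 → 3-byte char (#9). Advance 3.
Byte at offset 30: 0xF3 = 11110011 → 4-byte char (#10). Advance 4.
Byte at offset 34: 0xE9 = 11101001 → 3-byte char (#11). Advance 3.
Reached end at offset 37 after 11 code points.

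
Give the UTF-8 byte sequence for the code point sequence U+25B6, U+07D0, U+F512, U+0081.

U+25B6: 3-byte form → E2 96 B6.
U+07D0: 2-byte form → DF 90.
U+F512: 3-byte form → EF 94 92.
U+0081: 2-byte form → C2 81.
Concatenated (10 bytes): E2 96 B6 DF 90 EF 94 92 C2 81.

E2 96 B6 DF 90 EF 94 92 C2 81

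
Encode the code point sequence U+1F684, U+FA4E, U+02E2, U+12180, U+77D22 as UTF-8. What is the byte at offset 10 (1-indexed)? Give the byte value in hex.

0xF0

1-indexed offset 10 is 0-indexed offset 9.
U+1F684 → 4-byte form F0 9F 9A 84 at offsets 0–3.
U+FA4E → 3-byte form EF A9 8E at offsets 4–6.
U+02E2 → 2-byte form CB A2 at offsets 7–8.
U+12180 → 4-byte form F0 92 86 80 at offsets 9–12.
Offset 9 falls in char 4's range; it's byte 1 of F0 92 86 80 = 0xF0.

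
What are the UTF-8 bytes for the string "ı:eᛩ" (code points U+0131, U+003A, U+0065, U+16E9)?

C4 B1 3A 65 E1 9B A9

U+0131: 2-byte form → C4 B1.
U+003A: 1-byte form → 3A.
U+0065: 1-byte form → 65.
U+16E9: 3-byte form → E1 9B A9.
Concatenated (7 bytes): C4 B1 3A 65 E1 9B A9.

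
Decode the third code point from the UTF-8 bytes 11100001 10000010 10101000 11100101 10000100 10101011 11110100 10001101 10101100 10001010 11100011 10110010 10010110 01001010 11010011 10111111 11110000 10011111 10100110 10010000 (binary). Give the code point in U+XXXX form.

U+10DB0A

Offset 0: leading byte 0xE1 = 11100001 → 3-byte char #1 = E1 82 A8.
Offset 3: leading byte 0xE5 = 11100101 → 3-byte char #2 = E5 84 AB.
Offset 6: leading byte 0xF4 = 11110100 → 4-byte char #3 = F4 8D AC 8A.
Leading byte 0xF4 = 11110100 matches 11110xxx → 4-byte sequence.
Byte 1: 0xF4 = 11110100, payload 100 (3 bits).
Byte 2: 0x8D = 10001101 (10xxxxxx ✓), payload 001101.
Byte 3: 0xAC = 10101100 (10xxxxxx ✓), payload 101100.
Byte 4: 0x8A = 10001010 (10xxxxxx ✓), payload 001010.
Concatenate: 100001101101100001010 = 0x10DB0A (21 bits → U+10DB0A).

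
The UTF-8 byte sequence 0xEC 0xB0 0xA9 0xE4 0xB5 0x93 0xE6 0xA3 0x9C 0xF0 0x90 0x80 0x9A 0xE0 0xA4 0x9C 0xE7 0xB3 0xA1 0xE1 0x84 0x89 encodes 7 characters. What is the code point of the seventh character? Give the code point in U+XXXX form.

Offset 0: leading byte 0xEC = 11101100 → 3-byte char #1 = EC B0 A9.
Offset 3: leading byte 0xE4 = 11100100 → 3-byte char #2 = E4 B5 93.
Offset 6: leading byte 0xE6 = 11100110 → 3-byte char #3 = E6 A3 9C.
Offset 9: leading byte 0xF0 = 11110000 → 4-byte char #4 = F0 90 80 9A.
Offset 13: leading byte 0xE0 = 11100000 → 3-byte char #5 = E0 A4 9C.
Offset 16: leading byte 0xE7 = 11100111 → 3-byte char #6 = E7 B3 A1.
Offset 19: leading byte 0xE1 = 11100001 → 3-byte char #7 = E1 84 89.
Leading byte 0xE1 = 11100001 matches 1110xxxx → 3-byte sequence.
Byte 1: 0xE1 = 11100001, payload 0001 (4 bits).
Byte 2: 0x84 = 10000100 (10xxxxxx ✓), payload 000100.
Byte 3: 0x89 = 10001001 (10xxxxxx ✓), payload 001001.
Concatenate: 0001000100001001 = 0x1109 (16 bits → U+1109).

U+1109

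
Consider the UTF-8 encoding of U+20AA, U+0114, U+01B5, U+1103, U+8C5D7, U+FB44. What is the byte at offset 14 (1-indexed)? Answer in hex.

0x97

1-indexed offset 14 is 0-indexed offset 13.
U+20AA → 3-byte form E2 82 AA at offsets 0–2.
U+0114 → 2-byte form C4 94 at offsets 3–4.
U+01B5 → 2-byte form C6 B5 at offsets 5–6.
U+1103 → 3-byte form E1 84 83 at offsets 7–9.
U+8C5D7 → 4-byte form F2 8C 97 97 at offsets 10–13.
Offset 13 falls in char 5's range; it's byte 4 of F2 8C 97 97 = 0x97.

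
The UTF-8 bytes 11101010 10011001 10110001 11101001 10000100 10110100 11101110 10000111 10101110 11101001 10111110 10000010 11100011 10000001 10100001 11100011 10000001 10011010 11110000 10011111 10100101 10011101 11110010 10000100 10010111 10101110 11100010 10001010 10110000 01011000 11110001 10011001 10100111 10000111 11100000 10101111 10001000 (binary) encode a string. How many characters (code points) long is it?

Byte at offset 0: 0xEA = 11101010 → 3-byte char (#1). Advance 3.
Byte at offset 3: 0xE9 = 11101001 → 3-byte char (#2). Advance 3.
Byte at offset 6: 0xEE = 11101110 → 3-byte char (#3). Advance 3.
Byte at offset 9: 0xE9 = 11101001 → 3-byte char (#4). Advance 3.
Byte at offset 12: 0xE3 = 11100011 → 3-byte char (#5). Advance 3.
Byte at offset 15: 0xE3 = 11100011 → 3-byte char (#6). Advance 3.
Byte at offset 18: 0xF0 = 11110000 → 4-byte char (#7). Advance 4.
Byte at offset 22: 0xF2 = 11110010 → 4-byte char (#8). Advance 4.
Byte at offset 26: 0xE2 = 11100010 → 3-byte char (#9). Advance 3.
Byte at offset 29: 0x58 = 01011000 → 1-byte char (#10). Advance 1.
Byte at offset 30: 0xF1 = 11110001 → 4-byte char (#11). Advance 4.
Byte at offset 34: 0xE0 = 11100000 → 3-byte char (#12). Advance 3.
Reached end at offset 37 after 12 code points.

12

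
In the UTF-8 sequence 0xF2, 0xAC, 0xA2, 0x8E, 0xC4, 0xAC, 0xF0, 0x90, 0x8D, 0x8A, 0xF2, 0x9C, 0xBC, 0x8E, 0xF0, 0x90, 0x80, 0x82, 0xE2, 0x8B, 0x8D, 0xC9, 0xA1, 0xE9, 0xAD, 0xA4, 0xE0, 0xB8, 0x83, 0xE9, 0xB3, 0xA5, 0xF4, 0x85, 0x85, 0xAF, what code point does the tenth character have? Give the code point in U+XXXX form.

Offset 0: leading byte 0xF2 = 11110010 → 4-byte char #1 = F2 AC A2 8E.
Offset 4: leading byte 0xC4 = 11000100 → 2-byte char #2 = C4 AC.
Offset 6: leading byte 0xF0 = 11110000 → 4-byte char #3 = F0 90 8D 8A.
Offset 10: leading byte 0xF2 = 11110010 → 4-byte char #4 = F2 9C BC 8E.
Offset 14: leading byte 0xF0 = 11110000 → 4-byte char #5 = F0 90 80 82.
Offset 18: leading byte 0xE2 = 11100010 → 3-byte char #6 = E2 8B 8D.
Offset 21: leading byte 0xC9 = 11001001 → 2-byte char #7 = C9 A1.
Offset 23: leading byte 0xE9 = 11101001 → 3-byte char #8 = E9 AD A4.
Offset 26: leading byte 0xE0 = 11100000 → 3-byte char #9 = E0 B8 83.
Offset 29: leading byte 0xE9 = 11101001 → 3-byte char #10 = E9 B3 A5.
Leading byte 0xE9 = 11101001 matches 1110xxxx → 3-byte sequence.
Byte 1: 0xE9 = 11101001, payload 1001 (4 bits).
Byte 2: 0xB3 = 10110011 (10xxxxxx ✓), payload 110011.
Byte 3: 0xA5 = 10100101 (10xxxxxx ✓), payload 100101.
Concatenate: 1001110011100101 = 0x9CE5 (16 bits → U+9CE5).

U+9CE5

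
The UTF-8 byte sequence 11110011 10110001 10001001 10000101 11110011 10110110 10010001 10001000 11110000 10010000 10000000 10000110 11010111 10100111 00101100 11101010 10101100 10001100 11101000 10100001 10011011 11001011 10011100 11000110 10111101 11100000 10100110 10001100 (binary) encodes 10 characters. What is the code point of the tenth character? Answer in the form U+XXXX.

U+098C

Offset 0: leading byte 0xF3 = 11110011 → 4-byte char #1 = F3 B1 89 85.
Offset 4: leading byte 0xF3 = 11110011 → 4-byte char #2 = F3 B6 91 88.
Offset 8: leading byte 0xF0 = 11110000 → 4-byte char #3 = F0 90 80 86.
Offset 12: leading byte 0xD7 = 11010111 → 2-byte char #4 = D7 A7.
Offset 14: leading byte 0x2C = 00101100 → 1-byte char #5 = 2C.
Offset 15: leading byte 0xEA = 11101010 → 3-byte char #6 = EA AC 8C.
Offset 18: leading byte 0xE8 = 11101000 → 3-byte char #7 = E8 A1 9B.
Offset 21: leading byte 0xCB = 11001011 → 2-byte char #8 = CB 9C.
Offset 23: leading byte 0xC6 = 11000110 → 2-byte char #9 = C6 BD.
Offset 25: leading byte 0xE0 = 11100000 → 3-byte char #10 = E0 A6 8C.
Leading byte 0xE0 = 11100000 matches 1110xxxx → 3-byte sequence.
Byte 1: 0xE0 = 11100000, payload 0000 (4 bits).
Byte 2: 0xA6 = 10100110 (10xxxxxx ✓), payload 100110.
Byte 3: 0x8C = 10001100 (10xxxxxx ✓), payload 001100.
Concatenate: 0000100110001100 = 0x98C (16 bits → U+098C).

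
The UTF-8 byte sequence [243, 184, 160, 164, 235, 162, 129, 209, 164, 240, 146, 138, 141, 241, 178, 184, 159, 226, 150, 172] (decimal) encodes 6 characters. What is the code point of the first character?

U+F8824

Offset 0: leading byte 0xF3 = 11110011 → 4-byte char #1 = F3 B8 A0 A4.
Leading byte 0xF3 = 11110011 matches 11110xxx → 4-byte sequence.
Byte 1: 0xF3 = 11110011, payload 011 (3 bits).
Byte 2: 0xB8 = 10111000 (10xxxxxx ✓), payload 111000.
Byte 3: 0xA0 = 10100000 (10xxxxxx ✓), payload 100000.
Byte 4: 0xA4 = 10100100 (10xxxxxx ✓), payload 100100.
Concatenate: 011111000100000100100 = 0xF8824 (21 bits → U+F8824).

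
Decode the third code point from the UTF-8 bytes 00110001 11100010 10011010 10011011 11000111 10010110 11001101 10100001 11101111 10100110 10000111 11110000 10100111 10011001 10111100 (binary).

Offset 0: leading byte 0x31 = 00110001 → 1-byte char #1 = 31.
Offset 1: leading byte 0xE2 = 11100010 → 3-byte char #2 = E2 9A 9B.
Offset 4: leading byte 0xC7 = 11000111 → 2-byte char #3 = C7 96.
Leading byte 0xC7 = 11000111 matches 110xxxxx → 2-byte sequence.
Byte 1: 0xC7 = 11000111, payload 00111 (5 bits).
Byte 2: 0x96 = 10010110 (10xxxxxx ✓), payload 010110.
Concatenate: 00111010110 = 0x1D6 (11 bits → U+01D6).

U+01D6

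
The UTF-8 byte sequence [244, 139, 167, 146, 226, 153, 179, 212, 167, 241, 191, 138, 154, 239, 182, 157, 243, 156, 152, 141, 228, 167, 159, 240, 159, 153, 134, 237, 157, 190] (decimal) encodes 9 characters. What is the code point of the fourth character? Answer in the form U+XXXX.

U+7F29A

Offset 0: leading byte 0xF4 = 11110100 → 4-byte char #1 = F4 8B A7 92.
Offset 4: leading byte 0xE2 = 11100010 → 3-byte char #2 = E2 99 B3.
Offset 7: leading byte 0xD4 = 11010100 → 2-byte char #3 = D4 A7.
Offset 9: leading byte 0xF1 = 11110001 → 4-byte char #4 = F1 BF 8A 9A.
Leading byte 0xF1 = 11110001 matches 11110xxx → 4-byte sequence.
Byte 1: 0xF1 = 11110001, payload 001 (3 bits).
Byte 2: 0xBF = 10111111 (10xxxxxx ✓), payload 111111.
Byte 3: 0x8A = 10001010 (10xxxxxx ✓), payload 001010.
Byte 4: 0x9A = 10011010 (10xxxxxx ✓), payload 011010.
Concatenate: 001111111001010011010 = 0x7F29A (21 bits → U+7F29A).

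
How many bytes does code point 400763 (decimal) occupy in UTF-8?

U+61D7B = 0x61D7B. UTF-8 uses 1 byte below 0x80, 2 below 0x800, 3 below 0x10000, 4 up to 0x10FFFF. 0x61D7B is in U+10000–U+10FFFF → 4 bytes.

4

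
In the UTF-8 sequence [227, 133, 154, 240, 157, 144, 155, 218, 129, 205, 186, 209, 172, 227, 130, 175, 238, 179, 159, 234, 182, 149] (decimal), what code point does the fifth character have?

U+046C

Offset 0: leading byte 0xE3 = 11100011 → 3-byte char #1 = E3 85 9A.
Offset 3: leading byte 0xF0 = 11110000 → 4-byte char #2 = F0 9D 90 9B.
Offset 7: leading byte 0xDA = 11011010 → 2-byte char #3 = DA 81.
Offset 9: leading byte 0xCD = 11001101 → 2-byte char #4 = CD BA.
Offset 11: leading byte 0xD1 = 11010001 → 2-byte char #5 = D1 AC.
Leading byte 0xD1 = 11010001 matches 110xxxxx → 2-byte sequence.
Byte 1: 0xD1 = 11010001, payload 10001 (5 bits).
Byte 2: 0xAC = 10101100 (10xxxxxx ✓), payload 101100.
Concatenate: 10001101100 = 0x46C (11 bits → U+046C).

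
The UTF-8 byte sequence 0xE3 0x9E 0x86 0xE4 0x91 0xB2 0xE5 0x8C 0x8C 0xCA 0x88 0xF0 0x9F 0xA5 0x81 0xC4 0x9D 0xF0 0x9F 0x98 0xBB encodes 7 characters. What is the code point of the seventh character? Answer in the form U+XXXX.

U+1F63B

Offset 0: leading byte 0xE3 = 11100011 → 3-byte char #1 = E3 9E 86.
Offset 3: leading byte 0xE4 = 11100100 → 3-byte char #2 = E4 91 B2.
Offset 6: leading byte 0xE5 = 11100101 → 3-byte char #3 = E5 8C 8C.
Offset 9: leading byte 0xCA = 11001010 → 2-byte char #4 = CA 88.
Offset 11: leading byte 0xF0 = 11110000 → 4-byte char #5 = F0 9F A5 81.
Offset 15: leading byte 0xC4 = 11000100 → 2-byte char #6 = C4 9D.
Offset 17: leading byte 0xF0 = 11110000 → 4-byte char #7 = F0 9F 98 BB.
Leading byte 0xF0 = 11110000 matches 11110xxx → 4-byte sequence.
Byte 1: 0xF0 = 11110000, payload 000 (3 bits).
Byte 2: 0x9F = 10011111 (10xxxxxx ✓), payload 011111.
Byte 3: 0x98 = 10011000 (10xxxxxx ✓), payload 011000.
Byte 4: 0xBB = 10111011 (10xxxxxx ✓), payload 111011.
Concatenate: 000011111011000111011 = 0x1F63B (21 bits → U+1F63B).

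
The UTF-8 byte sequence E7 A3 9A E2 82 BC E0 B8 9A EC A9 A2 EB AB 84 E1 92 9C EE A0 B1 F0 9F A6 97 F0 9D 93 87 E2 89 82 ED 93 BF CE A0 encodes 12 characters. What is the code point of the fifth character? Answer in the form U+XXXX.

U+BAC4

Offset 0: leading byte 0xE7 = 11100111 → 3-byte char #1 = E7 A3 9A.
Offset 3: leading byte 0xE2 = 11100010 → 3-byte char #2 = E2 82 BC.
Offset 6: leading byte 0xE0 = 11100000 → 3-byte char #3 = E0 B8 9A.
Offset 9: leading byte 0xEC = 11101100 → 3-byte char #4 = EC A9 A2.
Offset 12: leading byte 0xEB = 11101011 → 3-byte char #5 = EB AB 84.
Leading byte 0xEB = 11101011 matches 1110xxxx → 3-byte sequence.
Byte 1: 0xEB = 11101011, payload 1011 (4 bits).
Byte 2: 0xAB = 10101011 (10xxxxxx ✓), payload 101011.
Byte 3: 0x84 = 10000100 (10xxxxxx ✓), payload 000100.
Concatenate: 1011101011000100 = 0xBAC4 (16 bits → U+BAC4).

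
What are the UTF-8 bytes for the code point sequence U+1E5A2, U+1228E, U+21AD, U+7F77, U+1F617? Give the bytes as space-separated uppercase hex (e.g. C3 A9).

U+1E5A2: 4-byte form → F0 9E 96 A2.
U+1228E: 4-byte form → F0 92 8A 8E.
U+21AD: 3-byte form → E2 86 AD.
U+7F77: 3-byte form → E7 BD B7.
U+1F617: 4-byte form → F0 9F 98 97.
Concatenated (18 bytes): F0 9E 96 A2 F0 92 8A 8E E2 86 AD E7 BD B7 F0 9F 98 97.

F0 9E 96 A2 F0 92 8A 8E E2 86 AD E7 BD B7 F0 9F 98 97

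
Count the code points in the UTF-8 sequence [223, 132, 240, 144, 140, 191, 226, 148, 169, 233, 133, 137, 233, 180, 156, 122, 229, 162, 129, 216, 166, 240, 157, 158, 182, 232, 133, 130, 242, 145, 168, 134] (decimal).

Byte at offset 0: 0xDF = 11011111 → 2-byte char (#1). Advance 2.
Byte at offset 2: 0xF0 = 11110000 → 4-byte char (#2). Advance 4.
Byte at offset 6: 0xE2 = 11100010 → 3-byte char (#3). Advance 3.
Byte at offset 9: 0xE9 = 11101001 → 3-byte char (#4). Advance 3.
Byte at offset 12: 0xE9 = 11101001 → 3-byte char (#5). Advance 3.
Byte at offset 15: 0x7A = 01111010 → 1-byte char (#6). Advance 1.
Byte at offset 16: 0xE5 = 11100101 → 3-byte char (#7). Advance 3.
Byte at offset 19: 0xD8 = 11011000 → 2-byte char (#8). Advance 2.
Byte at offset 21: 0xF0 = 11110000 → 4-byte char (#9). Advance 4.
Byte at offset 25: 0xE8 = 11101000 → 3-byte char (#10). Advance 3.
Byte at offset 28: 0xF2 = 11110010 → 4-byte char (#11). Advance 4.
Reached end at offset 32 after 11 code points.

11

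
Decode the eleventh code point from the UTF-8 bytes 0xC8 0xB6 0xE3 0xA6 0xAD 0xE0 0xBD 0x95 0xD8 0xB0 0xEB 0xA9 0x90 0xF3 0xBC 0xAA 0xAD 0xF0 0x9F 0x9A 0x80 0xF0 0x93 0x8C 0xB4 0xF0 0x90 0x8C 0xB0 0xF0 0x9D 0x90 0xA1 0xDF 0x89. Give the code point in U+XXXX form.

Offset 0: leading byte 0xC8 = 11001000 → 2-byte char #1 = C8 B6.
Offset 2: leading byte 0xE3 = 11100011 → 3-byte char #2 = E3 A6 AD.
Offset 5: leading byte 0xE0 = 11100000 → 3-byte char #3 = E0 BD 95.
Offset 8: leading byte 0xD8 = 11011000 → 2-byte char #4 = D8 B0.
Offset 10: leading byte 0xEB = 11101011 → 3-byte char #5 = EB A9 90.
Offset 13: leading byte 0xF3 = 11110011 → 4-byte char #6 = F3 BC AA AD.
Offset 17: leading byte 0xF0 = 11110000 → 4-byte char #7 = F0 9F 9A 80.
Offset 21: leading byte 0xF0 = 11110000 → 4-byte char #8 = F0 93 8C B4.
Offset 25: leading byte 0xF0 = 11110000 → 4-byte char #9 = F0 90 8C B0.
Offset 29: leading byte 0xF0 = 11110000 → 4-byte char #10 = F0 9D 90 A1.
Offset 33: leading byte 0xDF = 11011111 → 2-byte char #11 = DF 89.
Leading byte 0xDF = 11011111 matches 110xxxxx → 2-byte sequence.
Byte 1: 0xDF = 11011111, payload 11111 (5 bits).
Byte 2: 0x89 = 10001001 (10xxxxxx ✓), payload 001001.
Concatenate: 11111001001 = 0x7C9 (11 bits → U+07C9).

U+07C9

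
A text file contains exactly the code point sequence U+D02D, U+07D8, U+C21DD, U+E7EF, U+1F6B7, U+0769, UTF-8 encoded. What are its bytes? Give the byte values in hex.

ED 80 AD DF 98 F3 82 87 9D EE 9F AF F0 9F 9A B7 DD A9

U+D02D: 3-byte form → ED 80 AD.
U+07D8: 2-byte form → DF 98.
U+C21DD: 4-byte form → F3 82 87 9D.
U+E7EF: 3-byte form → EE 9F AF.
U+1F6B7: 4-byte form → F0 9F 9A B7.
U+0769: 2-byte form → DD A9.
Concatenated (18 bytes): ED 80 AD DF 98 F3 82 87 9D EE 9F AF F0 9F 9A B7 DD A9.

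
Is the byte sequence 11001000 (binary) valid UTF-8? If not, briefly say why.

Leading byte 0xC8 = 11001000 → 2-byte form, but only 1 byte is present.

invalid (sequence truncated)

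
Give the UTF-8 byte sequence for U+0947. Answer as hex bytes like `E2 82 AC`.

U+0947 = 0x947 = 2375 decimal. In range U+0800–U+FFFF → 3-byte form: 1110xxxx 10xxxxxx 10xxxxxx.
Binary (16 bits): 0000100101000111.
Split 4+6+6: 0000 | 100101 | 000111.
Byte 1: 11100000 = 0xE0.
Byte 2: 10100101 = 0xA5.
Byte 3: 10000111 = 0x87.

E0 A5 87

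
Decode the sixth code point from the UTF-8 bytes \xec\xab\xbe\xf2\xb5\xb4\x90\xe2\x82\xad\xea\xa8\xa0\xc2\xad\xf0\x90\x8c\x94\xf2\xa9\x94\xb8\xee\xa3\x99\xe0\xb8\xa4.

U+10314

Offset 0: leading byte 0xEC = 11101100 → 3-byte char #1 = EC AB BE.
Offset 3: leading byte 0xF2 = 11110010 → 4-byte char #2 = F2 B5 B4 90.
Offset 7: leading byte 0xE2 = 11100010 → 3-byte char #3 = E2 82 AD.
Offset 10: leading byte 0xEA = 11101010 → 3-byte char #4 = EA A8 A0.
Offset 13: leading byte 0xC2 = 11000010 → 2-byte char #5 = C2 AD.
Offset 15: leading byte 0xF0 = 11110000 → 4-byte char #6 = F0 90 8C 94.
Leading byte 0xF0 = 11110000 matches 11110xxx → 4-byte sequence.
Byte 1: 0xF0 = 11110000, payload 000 (3 bits).
Byte 2: 0x90 = 10010000 (10xxxxxx ✓), payload 010000.
Byte 3: 0x8C = 10001100 (10xxxxxx ✓), payload 001100.
Byte 4: 0x94 = 10010100 (10xxxxxx ✓), payload 010100.
Concatenate: 000010000001100010100 = 0x10314 (21 bits → U+10314).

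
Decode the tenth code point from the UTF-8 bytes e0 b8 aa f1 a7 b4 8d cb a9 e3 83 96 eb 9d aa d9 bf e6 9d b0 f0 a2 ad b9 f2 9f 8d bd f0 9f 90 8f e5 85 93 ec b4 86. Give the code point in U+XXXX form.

Offset 0: leading byte 0xE0 = 11100000 → 3-byte char #1 = E0 B8 AA.
Offset 3: leading byte 0xF1 = 11110001 → 4-byte char #2 = F1 A7 B4 8D.
Offset 7: leading byte 0xCB = 11001011 → 2-byte char #3 = CB A9.
Offset 9: leading byte 0xE3 = 11100011 → 3-byte char #4 = E3 83 96.
Offset 12: leading byte 0xEB = 11101011 → 3-byte char #5 = EB 9D AA.
Offset 15: leading byte 0xD9 = 11011001 → 2-byte char #6 = D9 BF.
Offset 17: leading byte 0xE6 = 11100110 → 3-byte char #7 = E6 9D B0.
Offset 20: leading byte 0xF0 = 11110000 → 4-byte char #8 = F0 A2 AD B9.
Offset 24: leading byte 0xF2 = 11110010 → 4-byte char #9 = F2 9F 8D BD.
Offset 28: leading byte 0xF0 = 11110000 → 4-byte char #10 = F0 9F 90 8F.
Leading byte 0xF0 = 11110000 matches 11110xxx → 4-byte sequence.
Byte 1: 0xF0 = 11110000, payload 000 (3 bits).
Byte 2: 0x9F = 10011111 (10xxxxxx ✓), payload 011111.
Byte 3: 0x90 = 10010000 (10xxxxxx ✓), payload 010000.
Byte 4: 0x8F = 10001111 (10xxxxxx ✓), payload 001111.
Concatenate: 000011111010000001111 = 0x1F40F (21 bits → U+1F40F).

U+1F40F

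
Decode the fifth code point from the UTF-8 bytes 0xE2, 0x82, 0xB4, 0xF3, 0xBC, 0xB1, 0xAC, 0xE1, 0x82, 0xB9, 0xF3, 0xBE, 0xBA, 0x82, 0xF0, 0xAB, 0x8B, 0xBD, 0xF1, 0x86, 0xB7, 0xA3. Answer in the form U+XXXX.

Offset 0: leading byte 0xE2 = 11100010 → 3-byte char #1 = E2 82 B4.
Offset 3: leading byte 0xF3 = 11110011 → 4-byte char #2 = F3 BC B1 AC.
Offset 7: leading byte 0xE1 = 11100001 → 3-byte char #3 = E1 82 B9.
Offset 10: leading byte 0xF3 = 11110011 → 4-byte char #4 = F3 BE BA 82.
Offset 14: leading byte 0xF0 = 11110000 → 4-byte char #5 = F0 AB 8B BD.
Leading byte 0xF0 = 11110000 matches 11110xxx → 4-byte sequence.
Byte 1: 0xF0 = 11110000, payload 000 (3 bits).
Byte 2: 0xAB = 10101011 (10xxxxxx ✓), payload 101011.
Byte 3: 0x8B = 10001011 (10xxxxxx ✓), payload 001011.
Byte 4: 0xBD = 10111101 (10xxxxxx ✓), payload 111101.
Concatenate: 000101011001011111101 = 0x2B2FD (21 bits → U+2B2FD).

U+2B2FD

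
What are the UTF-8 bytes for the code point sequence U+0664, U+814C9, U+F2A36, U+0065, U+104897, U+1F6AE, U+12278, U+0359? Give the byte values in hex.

U+0664: 2-byte form → D9 A4.
U+814C9: 4-byte form → F2 81 93 89.
U+F2A36: 4-byte form → F3 B2 A8 B6.
U+0065: 1-byte form → 65.
U+104897: 4-byte form → F4 84 A2 97.
U+1F6AE: 4-byte form → F0 9F 9A AE.
U+12278: 4-byte form → F0 92 89 B8.
U+0359: 2-byte form → CD 99.
Concatenated (25 bytes): D9 A4 F2 81 93 89 F3 B2 A8 B6 65 F4 84 A2 97 F0 9F 9A AE F0 92 89 B8 CD 99.

D9 A4 F2 81 93 89 F3 B2 A8 B6 65 F4 84 A2 97 F0 9F 9A AE F0 92 89 B8 CD 99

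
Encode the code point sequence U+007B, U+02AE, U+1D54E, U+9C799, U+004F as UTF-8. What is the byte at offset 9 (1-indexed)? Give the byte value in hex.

0x9C

1-indexed offset 9 is 0-indexed offset 8.
U+007B → 1-byte form 7B at offsets 0–0.
U+02AE → 2-byte form CA AE at offsets 1–2.
U+1D54E → 4-byte form F0 9D 95 8E at offsets 3–6.
U+9C799 → 4-byte form F2 9C 9E 99 at offsets 7–10.
Offset 8 falls in char 4's range; it's byte 2 of F2 9C 9E 99 = 0x9C.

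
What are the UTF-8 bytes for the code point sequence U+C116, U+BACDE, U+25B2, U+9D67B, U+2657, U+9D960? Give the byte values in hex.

EC 84 96 F2 BA B3 9E E2 96 B2 F2 9D 99 BB E2 99 97 F2 9D A5 A0

U+C116: 3-byte form → EC 84 96.
U+BACDE: 4-byte form → F2 BA B3 9E.
U+25B2: 3-byte form → E2 96 B2.
U+9D67B: 4-byte form → F2 9D 99 BB.
U+2657: 3-byte form → E2 99 97.
U+9D960: 4-byte form → F2 9D A5 A0.
Concatenated (21 bytes): EC 84 96 F2 BA B3 9E E2 96 B2 F2 9D 99 BB E2 99 97 F2 9D A5 A0.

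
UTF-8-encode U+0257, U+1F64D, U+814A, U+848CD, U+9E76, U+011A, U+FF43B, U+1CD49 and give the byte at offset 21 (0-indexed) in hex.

0xBB

U+0257 → 2-byte form C9 97 at offsets 0–1.
U+1F64D → 4-byte form F0 9F 99 8D at offsets 2–5.
U+814A → 3-byte form E8 85 8A at offsets 6–8.
U+848CD → 4-byte form F2 84 A3 8D at offsets 9–12.
U+9E76 → 3-byte form E9 B9 B6 at offsets 13–15.
U+011A → 2-byte form C4 9A at offsets 16–17.
U+FF43B → 4-byte form F3 BF 90 BB at offsets 18–21.
Offset 21 falls in char 7's range; it's byte 4 of F3 BF 90 BB = 0xBB.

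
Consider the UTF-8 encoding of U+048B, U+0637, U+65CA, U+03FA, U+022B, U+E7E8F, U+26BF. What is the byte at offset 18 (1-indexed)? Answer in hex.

0xBF

1-indexed offset 18 is 0-indexed offset 17.
U+048B → 2-byte form D2 8B at offsets 0–1.
U+0637 → 2-byte form D8 B7 at offsets 2–3.
U+65CA → 3-byte form E6 97 8A at offsets 4–6.
U+03FA → 2-byte form CF BA at offsets 7–8.
U+022B → 2-byte form C8 AB at offsets 9–10.
U+E7E8F → 4-byte form F3 A7 BA 8F at offsets 11–14.
U+26BF → 3-byte form E2 9A BF at offsets 15–17.
Offset 17 falls in char 7's range; it's byte 3 of E2 9A BF = 0xBF.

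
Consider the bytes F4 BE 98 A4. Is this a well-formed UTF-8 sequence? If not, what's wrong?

Leading byte 0xF4 = 11110100 → 4-byte form.
Payload = 0x13E624, which exceeds U+10FFFF, the maximum Unicode code point. (Leading bytes F5–FF, or F4 followed by ≥ 0x90, are invalid.)

invalid (encodes a value above U+10FFFF)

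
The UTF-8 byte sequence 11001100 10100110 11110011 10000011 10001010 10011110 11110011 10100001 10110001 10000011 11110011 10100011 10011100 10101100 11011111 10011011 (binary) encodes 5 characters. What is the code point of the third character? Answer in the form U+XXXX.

U+E1C43

Offset 0: leading byte 0xCC = 11001100 → 2-byte char #1 = CC A6.
Offset 2: leading byte 0xF3 = 11110011 → 4-byte char #2 = F3 83 8A 9E.
Offset 6: leading byte 0xF3 = 11110011 → 4-byte char #3 = F3 A1 B1 83.
Leading byte 0xF3 = 11110011 matches 11110xxx → 4-byte sequence.
Byte 1: 0xF3 = 11110011, payload 011 (3 bits).
Byte 2: 0xA1 = 10100001 (10xxxxxx ✓), payload 100001.
Byte 3: 0xB1 = 10110001 (10xxxxxx ✓), payload 110001.
Byte 4: 0x83 = 10000011 (10xxxxxx ✓), payload 000011.
Concatenate: 011100001110001000011 = 0xE1C43 (21 bits → U+E1C43).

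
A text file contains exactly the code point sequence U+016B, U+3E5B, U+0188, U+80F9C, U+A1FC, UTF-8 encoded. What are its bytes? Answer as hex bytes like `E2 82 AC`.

C5 AB E3 B9 9B C6 88 F2 80 BE 9C EA 87 BC

U+016B: 2-byte form → C5 AB.
U+3E5B: 3-byte form → E3 B9 9B.
U+0188: 2-byte form → C6 88.
U+80F9C: 4-byte form → F2 80 BE 9C.
U+A1FC: 3-byte form → EA 87 BC.
Concatenated (14 bytes): C5 AB E3 B9 9B C6 88 F2 80 BE 9C EA 87 BC.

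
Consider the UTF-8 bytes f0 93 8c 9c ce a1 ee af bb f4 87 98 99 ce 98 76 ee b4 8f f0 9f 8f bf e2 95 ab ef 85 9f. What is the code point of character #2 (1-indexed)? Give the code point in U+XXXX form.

Offset 0: leading byte 0xF0 = 11110000 → 4-byte char #1 = F0 93 8C 9C.
Offset 4: leading byte 0xCE = 11001110 → 2-byte char #2 = CE A1.
Leading byte 0xCE = 11001110 matches 110xxxxx → 2-byte sequence.
Byte 1: 0xCE = 11001110, payload 01110 (5 bits).
Byte 2: 0xA1 = 10100001 (10xxxxxx ✓), payload 100001.
Concatenate: 01110100001 = 0x3A1 (11 bits → U+03A1).

U+03A1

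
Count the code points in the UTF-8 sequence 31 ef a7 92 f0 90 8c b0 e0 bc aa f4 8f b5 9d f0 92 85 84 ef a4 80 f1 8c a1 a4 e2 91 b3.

Byte at offset 0: 0x31 = 00110001 → 1-byte char (#1). Advance 1.
Byte at offset 1: 0xEF = 11101111 → 3-byte char (#2). Advance 3.
Byte at offset 4: 0xF0 = 11110000 → 4-byte char (#3). Advance 4.
Byte at offset 8: 0xE0 = 11100000 → 3-byte char (#4). Advance 3.
Byte at offset 11: 0xF4 = 11110100 → 4-byte char (#5). Advance 4.
Byte at offset 15: 0xF0 = 11110000 → 4-byte char (#6). Advance 4.
Byte at offset 19: 0xEF = 11101111 → 3-byte char (#7). Advance 3.
Byte at offset 22: 0xF1 = 11110001 → 4-byte char (#8). Advance 4.
Byte at offset 26: 0xE2 = 11100010 → 3-byte char (#9). Advance 3.
Reached end at offset 29 after 9 code points.

9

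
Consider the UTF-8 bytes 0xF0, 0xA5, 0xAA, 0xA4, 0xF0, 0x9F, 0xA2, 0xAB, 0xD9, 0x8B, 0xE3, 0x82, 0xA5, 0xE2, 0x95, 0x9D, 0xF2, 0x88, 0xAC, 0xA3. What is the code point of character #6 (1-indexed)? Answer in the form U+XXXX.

Offset 0: leading byte 0xF0 = 11110000 → 4-byte char #1 = F0 A5 AA A4.
Offset 4: leading byte 0xF0 = 11110000 → 4-byte char #2 = F0 9F A2 AB.
Offset 8: leading byte 0xD9 = 11011001 → 2-byte char #3 = D9 8B.
Offset 10: leading byte 0xE3 = 11100011 → 3-byte char #4 = E3 82 A5.
Offset 13: leading byte 0xE2 = 11100010 → 3-byte char #5 = E2 95 9D.
Offset 16: leading byte 0xF2 = 11110010 → 4-byte char #6 = F2 88 AC A3.
Leading byte 0xF2 = 11110010 matches 11110xxx → 4-byte sequence.
Byte 1: 0xF2 = 11110010, payload 010 (3 bits).
Byte 2: 0x88 = 10001000 (10xxxxxx ✓), payload 001000.
Byte 3: 0xAC = 10101100 (10xxxxxx ✓), payload 101100.
Byte 4: 0xA3 = 10100011 (10xxxxxx ✓), payload 100011.
Concatenate: 010001000101100100011 = 0x88B23 (21 bits → U+88B23).

U+88B23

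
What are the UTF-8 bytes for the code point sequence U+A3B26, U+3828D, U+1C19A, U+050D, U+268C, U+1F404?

U+A3B26: 4-byte form → F2 A3 AC A6.
U+3828D: 4-byte form → F0 B8 8A 8D.
U+1C19A: 4-byte form → F0 9C 86 9A.
U+050D: 2-byte form → D4 8D.
U+268C: 3-byte form → E2 9A 8C.
U+1F404: 4-byte form → F0 9F 90 84.
Concatenated (21 bytes): F2 A3 AC A6 F0 B8 8A 8D F0 9C 86 9A D4 8D E2 9A 8C F0 9F 90 84.

F2 A3 AC A6 F0 B8 8A 8D F0 9C 86 9A D4 8D E2 9A 8C F0 9F 90 84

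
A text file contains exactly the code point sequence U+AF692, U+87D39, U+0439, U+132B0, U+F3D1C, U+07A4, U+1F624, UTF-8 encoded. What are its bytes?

F2 AF 9A 92 F2 87 B4 B9 D0 B9 F0 93 8A B0 F3 B3 B4 9C DE A4 F0 9F 98 A4

U+AF692: 4-byte form → F2 AF 9A 92.
U+87D39: 4-byte form → F2 87 B4 B9.
U+0439: 2-byte form → D0 B9.
U+132B0: 4-byte form → F0 93 8A B0.
U+F3D1C: 4-byte form → F3 B3 B4 9C.
U+07A4: 2-byte form → DE A4.
U+1F624: 4-byte form → F0 9F 98 A4.
Concatenated (24 bytes): F2 AF 9A 92 F2 87 B4 B9 D0 B9 F0 93 8A B0 F3 B3 B4 9C DE A4 F0 9F 98 A4.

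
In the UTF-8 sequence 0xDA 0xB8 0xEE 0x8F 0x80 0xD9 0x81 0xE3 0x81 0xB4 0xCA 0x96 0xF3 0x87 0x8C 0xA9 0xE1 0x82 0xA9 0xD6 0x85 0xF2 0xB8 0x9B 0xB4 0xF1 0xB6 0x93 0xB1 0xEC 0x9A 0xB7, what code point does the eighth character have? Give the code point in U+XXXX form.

U+0585

Offset 0: leading byte 0xDA = 11011010 → 2-byte char #1 = DA B8.
Offset 2: leading byte 0xEE = 11101110 → 3-byte char #2 = EE 8F 80.
Offset 5: leading byte 0xD9 = 11011001 → 2-byte char #3 = D9 81.
Offset 7: leading byte 0xE3 = 11100011 → 3-byte char #4 = E3 81 B4.
Offset 10: leading byte 0xCA = 11001010 → 2-byte char #5 = CA 96.
Offset 12: leading byte 0xF3 = 11110011 → 4-byte char #6 = F3 87 8C A9.
Offset 16: leading byte 0xE1 = 11100001 → 3-byte char #7 = E1 82 A9.
Offset 19: leading byte 0xD6 = 11010110 → 2-byte char #8 = D6 85.
Leading byte 0xD6 = 11010110 matches 110xxxxx → 2-byte sequence.
Byte 1: 0xD6 = 11010110, payload 10110 (5 bits).
Byte 2: 0x85 = 10000101 (10xxxxxx ✓), payload 000101.
Concatenate: 10110000101 = 0x585 (11 bits → U+0585).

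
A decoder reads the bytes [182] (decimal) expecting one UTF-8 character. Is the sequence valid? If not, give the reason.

invalid (continuation byte with no leading byte)

Byte 0xB6 = 10110110 has the form 10xxxxxx — a continuation byte — but there is no preceding leading byte.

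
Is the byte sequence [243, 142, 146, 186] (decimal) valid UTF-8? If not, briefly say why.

Leading byte 0xF3 = 11110011 → 4-byte form.
Continuation bytes 0x8E=10001110, 0x92=10010010, 0xBA=10111010 all match 10xxxxxx.
Decoded value 0xCE4BA is ≥ 0x10000 (shortest form) and not a surrogate.

valid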